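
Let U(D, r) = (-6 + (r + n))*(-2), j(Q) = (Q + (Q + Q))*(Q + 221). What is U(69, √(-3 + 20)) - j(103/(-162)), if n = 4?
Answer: 3711989/8748 - 2*√17 ≈ 416.08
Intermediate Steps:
j(Q) = 3*Q*(221 + Q) (j(Q) = (Q + 2*Q)*(221 + Q) = (3*Q)*(221 + Q) = 3*Q*(221 + Q))
U(D, r) = 4 - 2*r (U(D, r) = (-6 + (r + 4))*(-2) = (-6 + (4 + r))*(-2) = (-2 + r)*(-2) = 4 - 2*r)
U(69, √(-3 + 20)) - j(103/(-162)) = (4 - 2*√(-3 + 20)) - 3*103/(-162)*(221 + 103/(-162)) = (4 - 2*√17) - 3*103*(-1/162)*(221 + 103*(-1/162)) = (4 - 2*√17) - 3*(-103)*(221 - 103/162)/162 = (4 - 2*√17) - 3*(-103)*35699/(162*162) = (4 - 2*√17) - 1*(-3676997/8748) = (4 - 2*√17) + 3676997/8748 = 3711989/8748 - 2*√17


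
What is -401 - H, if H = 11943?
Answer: -12344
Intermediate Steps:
-401 - H = -401 - 1*11943 = -401 - 11943 = -12344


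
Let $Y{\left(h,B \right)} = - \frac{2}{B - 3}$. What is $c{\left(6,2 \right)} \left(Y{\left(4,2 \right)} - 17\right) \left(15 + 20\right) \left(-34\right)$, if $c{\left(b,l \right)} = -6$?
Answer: $-107100$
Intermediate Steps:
$Y{\left(h,B \right)} = - \frac{2}{-3 + B}$
$c{\left(6,2 \right)} \left(Y{\left(4,2 \right)} - 17\right) \left(15 + 20\right) \left(-34\right) = - 6 \left(- \frac{2}{-3 + 2} - 17\right) \left(15 + 20\right) \left(-34\right) = - 6 \left(- \frac{2}{-1} - 17\right) 35 \left(-34\right) = - 6 \left(\left(-2\right) \left(-1\right) - 17\right) 35 \left(-34\right) = - 6 \left(2 - 17\right) 35 \left(-34\right) = - 6 \left(\left(-15\right) 35\right) \left(-34\right) = \left(-6\right) \left(-525\right) \left(-34\right) = 3150 \left(-34\right) = -107100$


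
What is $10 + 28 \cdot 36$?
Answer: $1018$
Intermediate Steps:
$10 + 28 \cdot 36 = 10 + 1008 = 1018$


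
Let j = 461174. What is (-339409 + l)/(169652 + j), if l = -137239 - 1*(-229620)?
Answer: -123514/315413 ≈ -0.39159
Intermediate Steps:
l = 92381 (l = -137239 + 229620 = 92381)
(-339409 + l)/(169652 + j) = (-339409 + 92381)/(169652 + 461174) = -247028/630826 = -247028*1/630826 = -123514/315413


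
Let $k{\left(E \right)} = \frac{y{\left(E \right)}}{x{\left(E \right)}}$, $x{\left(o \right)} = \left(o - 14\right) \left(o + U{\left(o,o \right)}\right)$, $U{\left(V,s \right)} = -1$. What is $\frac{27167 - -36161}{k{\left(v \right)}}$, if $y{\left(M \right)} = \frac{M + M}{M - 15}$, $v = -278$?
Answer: $\frac{377911803168}{139} \approx 2.7188 \cdot 10^{9}$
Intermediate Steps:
$x{\left(o \right)} = \left(-1 + o\right) \left(-14 + o\right)$ ($x{\left(o \right)} = \left(o - 14\right) \left(o - 1\right) = \left(-14 + o\right) \left(-1 + o\right) = \left(-1 + o\right) \left(-14 + o\right)$)
$y{\left(M \right)} = \frac{2 M}{-15 + M}$
$k{\left(E \right)} = \frac{2 E}{\left(-15 + E\right) \left(14 + E^{2} - 15 E\right)}$ ($k{\left(E \right)} = \frac{2 E \frac{1}{-15 + E}}{14 + E^{2} - 15 E} = \frac{2 E}{\left(-15 + E\right) \left(14 + E^{2} - 15 E\right)}$)
$\frac{27167 - -36161}{k{\left(v \right)}} = \frac{27167 - -36161}{2 \left(-278\right) \frac{1}{-15 - 278} \frac{1}{14 + \left(-278\right)^{2} - -4170}} = \frac{27167 + 36161}{2 \left(-278\right) \frac{1}{-293} \frac{1}{14 + 77284 + 4170}} = \frac{63328}{2 \left(-278\right) \left(- \frac{1}{293}\right) \frac{1}{81468}} = \frac{63328}{\frac{139}{5967531}} = 63328 \cdot \frac{5967531}{139} = \frac{377911803168}{139}$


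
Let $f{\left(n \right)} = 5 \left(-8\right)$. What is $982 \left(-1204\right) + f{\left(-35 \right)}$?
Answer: $-1182368$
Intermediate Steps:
$f{\left(n \right)} = -40$
$982 \left(-1204\right) + f{\left(-35 \right)} = 982 \left(-1204\right) - 40 = -1182328 - 40 = -1182368$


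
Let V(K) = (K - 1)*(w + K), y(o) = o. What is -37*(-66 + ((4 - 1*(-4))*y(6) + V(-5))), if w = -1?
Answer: -666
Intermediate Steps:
V(K) = (-1 + K)**2 (V(K) = (K - 1)*(-1 + K) = (-1 + K)*(-1 + K) = (-1 + K)**2)
-37*(-66 + ((4 - 1*(-4))*y(6) + V(-5))) = -37*(-66 + ((4 - 1*(-4))*6 + (1 + (-5)**2 - 2*(-5)))) = -37*(-66 + ((4 + 4)*6 + (1 + 25 + 10))) = -37*(-66 + (8*6 + 36)) = -37*(-66 + (48 + 36)) = -37*(-66 + 84) = -37*18 = -666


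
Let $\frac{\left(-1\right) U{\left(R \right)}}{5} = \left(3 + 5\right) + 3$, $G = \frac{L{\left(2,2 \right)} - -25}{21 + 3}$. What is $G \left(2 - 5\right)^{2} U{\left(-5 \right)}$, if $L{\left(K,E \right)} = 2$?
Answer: $- \frac{4455}{8} \approx -556.88$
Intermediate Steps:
$G = \frac{9}{8}$ ($G = \frac{2 - -25}{21 + 3} = \frac{2 + 25}{24} = 27 \cdot \frac{1}{24} = \frac{9}{8} \approx 1.125$)
$U{\left(R \right)} = -55$ ($U{\left(R \right)} = - 5 \left(\left(3 + 5\right) + 3\right) = - 5 \left(8 + 3\right) = \left(-5\right) 11 = -55$)
$G \left(2 - 5\right)^{2} U{\left(-5 \right)} = \frac{9 \left(2 - 5\right)^{2}}{8} \left(-55\right) = \frac{9 \left(-3\right)^{2}}{8} \left(-55\right) = \frac{9}{8} \cdot 9 \left(-55\right) = \frac{81}{8} \left(-55\right) = - \frac{4455}{8}$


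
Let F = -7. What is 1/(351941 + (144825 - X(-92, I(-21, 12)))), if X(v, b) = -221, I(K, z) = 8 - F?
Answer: 1/496987 ≈ 2.0121e-6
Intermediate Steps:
I(K, z) = 15 (I(K, z) = 8 - 1*(-7) = 8 + 7 = 15)
1/(351941 + (144825 - X(-92, I(-21, 12)))) = 1/(351941 + (144825 - 1*(-221))) = 1/(351941 + (144825 + 221)) = 1/(351941 + 145046) = 1/496987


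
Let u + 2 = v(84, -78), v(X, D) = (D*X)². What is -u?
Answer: -42928702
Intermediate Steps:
v(X, D) = D²*X²
u = 42928702 (u = -2 + (-78)²*84² = -2 + 6084*7056 = -2 + 42928704 = 42928702)
-u = -1*42928702 = -42928702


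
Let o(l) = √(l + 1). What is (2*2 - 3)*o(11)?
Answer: 2*√3 ≈ 3.4641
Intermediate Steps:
o(l) = √(1 + l)
(2*2 - 3)*o(11) = (2*2 - 3)*√(1 + 11) = (4 - 3)*√12 = 1*(2*√3) = 2*√3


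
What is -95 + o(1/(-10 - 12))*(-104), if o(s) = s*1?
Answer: -993/11 ≈ -90.273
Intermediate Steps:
o(s) = s
-95 + o(1/(-10 - 12))*(-104) = -95 - 104/(-10 - 12) = -95 - 104/(-22) = -95 - 1/22*(-104) = -95 + 52/11 = -993/11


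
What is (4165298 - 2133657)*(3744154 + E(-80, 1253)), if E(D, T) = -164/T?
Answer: 9531290968033518/1253 ≈ 7.6068e+12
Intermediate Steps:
(4165298 - 2133657)*(3744154 + E(-80, 1253)) = (4165298 - 2133657)*(3744154 - 164/1253) = 2031641*(3744154 - 164*1/1253) = 2031641*(3744154 - 164/1253) = 2031641*(4691424798/1253) = 9531290968033518/1253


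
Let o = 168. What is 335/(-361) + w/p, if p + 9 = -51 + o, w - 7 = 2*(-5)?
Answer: -12421/12996 ≈ -0.95576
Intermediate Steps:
w = -3 (w = 7 + 2*(-5) = 7 - 10 = -3)
p = 108 (p = -9 + (-51 + 168) = -9 + 117 = 108)
335/(-361) + w/p = 335/(-361) - 3/108 = 335*(-1/361) - 3*1/108 = -335/361 - 1/36 = -12421/12996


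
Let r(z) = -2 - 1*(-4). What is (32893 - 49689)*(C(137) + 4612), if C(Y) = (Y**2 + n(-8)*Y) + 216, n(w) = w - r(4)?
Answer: -373324692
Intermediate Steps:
r(z) = 2 (r(z) = -2 + 4 = 2)
n(w) = -2 + w (n(w) = w - 1*2 = w - 2 = -2 + w)
C(Y) = 216 + Y**2 - 10*Y (C(Y) = (Y**2 + (-2 - 8)*Y) + 216 = (Y**2 - 10*Y) + 216 = 216 + Y**2 - 10*Y)
(32893 - 49689)*(C(137) + 4612) = (32893 - 49689)*((216 + 137**2 - 10*137) + 4612) = -16796*((216 + 18769 - 1370) + 4612) = -16796*(17615 + 4612) = -16796*22227 = -373324692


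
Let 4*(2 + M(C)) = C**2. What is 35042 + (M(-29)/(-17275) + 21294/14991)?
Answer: 12100233102699/345292700 ≈ 35043.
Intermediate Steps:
M(C) = -2 + C**2/4
35042 + (M(-29)/(-17275) + 21294/14991) = 35042 + ((-2 + (1/4)*(-29)**2)/(-17275) + 21294/14991) = 35042 + ((-2 + (1/4)*841)*(-1/17275) + 21294*(1/14991)) = 35042 + ((-2 + 841/4)*(-1/17275) + 7098/4997) = 35042 + ((833/4)*(-1/17275) + 7098/4997) = 35042 + (-833/69100 + 7098/4997) = 35042 + 486309299/345292700 = 12100233102699/345292700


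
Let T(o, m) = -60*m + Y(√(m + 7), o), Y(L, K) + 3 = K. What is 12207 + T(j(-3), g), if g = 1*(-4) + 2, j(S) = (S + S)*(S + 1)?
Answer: 12336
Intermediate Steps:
j(S) = 2*S*(1 + S) (j(S) = (2*S)*(1 + S) = 2*S*(1 + S))
g = -2 (g = -4 + 2 = -2)
Y(L, K) = -3 + K
T(o, m) = -3 + o - 60*m (T(o, m) = -60*m + (-3 + o) = -3 + o - 60*m)
12207 + T(j(-3), g) = 12207 + (-3 + 2*(-3)*(1 - 3) - 60*(-2)) = 12207 + (-3 + 2*(-3)*(-2) + 120) = 12207 + (-3 + 12 + 120) = 12207 + 129 = 12336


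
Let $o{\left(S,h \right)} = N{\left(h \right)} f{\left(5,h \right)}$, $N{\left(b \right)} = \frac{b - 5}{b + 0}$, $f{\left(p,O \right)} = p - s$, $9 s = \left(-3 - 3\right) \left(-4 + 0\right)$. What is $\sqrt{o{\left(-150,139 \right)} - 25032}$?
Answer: $\frac{i \sqrt{4352398302}}{417} \approx 158.21 i$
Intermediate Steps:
$s = \frac{8}{3}$ ($s = \frac{\left(-3 - 3\right) \left(-4 + 0\right)}{9} = \frac{\left(-6\right) \left(-4\right)}{9} = \frac{1}{9} \cdot 24 = \frac{8}{3} \approx 2.6667$)
$f{\left(p,O \right)} = - \frac{8}{3} + p$ ($f{\left(p,O \right)} = p - \frac{8}{3} = - \frac{8}{3} + p$)
$N{\left(b \right)} = \frac{-5 + b}{b}$
$o{\left(S,h \right)} = \frac{7 \left(-5 + h\right)}{3 h}$ ($o{\left(S,h \right)} = \frac{-5 + h}{h} \left(- \frac{8}{3} + 5\right) = \frac{-5 + h}{h} \frac{7}{3} = \frac{7 \left(-5 + h\right)}{3 h}$)
$\sqrt{o{\left(-150,139 \right)} - 25032} = \sqrt{\frac{7 \left(-5 + 139\right)}{3 \cdot 139} - 25032} = \sqrt{\frac{7}{3} \cdot \frac{1}{139} \cdot 134 - 25032} = \sqrt{\frac{938}{417} - 25032} = \sqrt{- \frac{10437406}{417}} = \frac{i \sqrt{4352398302}}{417}$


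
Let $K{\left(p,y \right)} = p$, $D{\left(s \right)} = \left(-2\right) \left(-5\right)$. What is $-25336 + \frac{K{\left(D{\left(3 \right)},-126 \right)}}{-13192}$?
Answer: $- \frac{167116261}{6596} \approx -25336.0$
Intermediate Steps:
$D{\left(s \right)} = 10$
$-25336 + \frac{K{\left(D{\left(3 \right)},-126 \right)}}{-13192} = -25336 + \frac{10}{-13192} = -25336 + 10 \left(- \frac{1}{13192}\right) = -25336 - \frac{5}{6596} = - \frac{167116261}{6596}$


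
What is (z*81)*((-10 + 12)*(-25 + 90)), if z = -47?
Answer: -494910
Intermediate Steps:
(z*81)*((-10 + 12)*(-25 + 90)) = (-47*81)*((-10 + 12)*(-25 + 90)) = -7614*65 = -3807*130 = -494910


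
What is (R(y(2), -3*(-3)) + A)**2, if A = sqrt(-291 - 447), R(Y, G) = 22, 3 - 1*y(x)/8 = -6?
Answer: -254 + 132*I*sqrt(82) ≈ -254.0 + 1195.3*I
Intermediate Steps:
y(x) = 72 (y(x) = 24 - 8*(-6) = 24 + 48 = 72)
A = 3*I*sqrt(82) (A = sqrt(-738) = 3*I*sqrt(82) ≈ 27.166*I)
(R(y(2), -3*(-3)) + A)**2 = (22 + 3*I*sqrt(82))**2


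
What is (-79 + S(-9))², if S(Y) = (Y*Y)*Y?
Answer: 652864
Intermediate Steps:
S(Y) = Y³ (S(Y) = Y²*Y = Y³)
(-79 + S(-9))² = (-79 + (-9)³)² = (-79 - 729)² = (-808)² = 652864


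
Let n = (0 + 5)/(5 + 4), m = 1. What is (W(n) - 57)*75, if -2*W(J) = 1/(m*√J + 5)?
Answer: -376875/88 + 45*√5/88 ≈ -4281.5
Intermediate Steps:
n = 5/9 ≈ 0.55556
W(J) = -1/(2*(5 + √J)) (W(J) = -1/(2*(1*√J + 5)) = -1/(2*(√J + 5)) = -1/(2*(5 + √J)))
(W(n) - 57)*75 = (-1/(10 + 2*√(5/9)) - 57)*75 = (-1/(10 + 2*(√5/3)) - 57)*75 = (-1/(10 + 2*√5/3) - 57)*75 = (-57 - 1/(10 + 2*√5/3))*75 = -4275 - 75/(10 + 2*√5/3)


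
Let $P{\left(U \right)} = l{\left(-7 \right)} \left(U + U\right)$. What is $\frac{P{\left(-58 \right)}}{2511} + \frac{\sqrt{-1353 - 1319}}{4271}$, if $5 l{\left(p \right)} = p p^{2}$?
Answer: $\frac{39788}{12555} + \frac{4 i \sqrt{167}}{4271} \approx 3.1691 + 0.012103 i$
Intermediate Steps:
$l{\left(p \right)} = \frac{p^{3}}{5}$ ($l{\left(p \right)} = \frac{p p^{2}}{5} = \frac{p^{3}}{5}$)
$P{\left(U \right)} = - \frac{686 U}{5}$ ($P{\left(U \right)} = \frac{\left(-7\right)^{3}}{5} \left(U + U\right) = \frac{1}{5} \left(-343\right) 2 U = - \frac{343 \cdot 2 U}{5} = - \frac{686 U}{5}$)
$\frac{P{\left(-58 \right)}}{2511} + \frac{\sqrt{-1353 - 1319}}{4271} = \frac{\left(- \frac{686}{5}\right) \left(-58\right)}{2511} + \frac{\sqrt{-1353 - 1319}}{4271} = \frac{39788}{5} \cdot \frac{1}{2511} + \sqrt{-2672} \cdot \frac{1}{4271} = \frac{39788}{12555} + 4 i \sqrt{167} \cdot \frac{1}{4271} = \frac{39788}{12555} + \frac{4 i \sqrt{167}}{4271}$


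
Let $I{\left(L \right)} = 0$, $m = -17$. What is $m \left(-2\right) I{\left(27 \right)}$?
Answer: $0$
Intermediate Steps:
$m \left(-2\right) I{\left(27 \right)} = \left(-17\right) \left(-2\right) 0 = 34 \cdot 0 = 0$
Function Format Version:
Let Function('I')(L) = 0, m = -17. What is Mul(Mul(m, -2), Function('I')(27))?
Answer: 0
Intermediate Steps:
Mul(Mul(m, -2), Function('I')(27)) = Mul(Mul(-17, -2), 0) = Mul(34, 0) = 0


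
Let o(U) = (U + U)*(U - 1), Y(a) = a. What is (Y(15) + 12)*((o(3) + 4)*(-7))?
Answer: -3024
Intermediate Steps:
o(U) = 2*U*(-1 + U) (o(U) = (2*U)*(-1 + U) = 2*U*(-1 + U))
(Y(15) + 12)*((o(3) + 4)*(-7)) = (15 + 12)*((2*3*(-1 + 3) + 4)*(-7)) = 27*((2*3*2 + 4)*(-7)) = 27*((12 + 4)*(-7)) = 27*(16*(-7)) = 27*(-112) = -3024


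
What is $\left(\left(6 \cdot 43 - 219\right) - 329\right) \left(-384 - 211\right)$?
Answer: $172550$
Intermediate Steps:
$\left(\left(6 \cdot 43 - 219\right) - 329\right) \left(-384 - 211\right) = \left(\left(258 - 219\right) - 329\right) \left(-595\right) = \left(39 - 329\right) \left(-595\right) = \left(-290\right) \left(-595\right) = 172550$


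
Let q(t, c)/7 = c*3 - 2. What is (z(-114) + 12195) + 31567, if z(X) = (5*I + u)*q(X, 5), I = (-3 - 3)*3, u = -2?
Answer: 35390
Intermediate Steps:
I = -18 (I = -6*3 = -18)
q(t, c) = -14 + 21*c (q(t, c) = 7*(c*3 - 2) = 7*(3*c - 2) = 7*(-2 + 3*c) = -14 + 21*c)
z(X) = -8372 (z(X) = (5*(-18) - 2)*(-14 + 21*5) = (-90 - 2)*(-14 + 105) = -92*91 = -8372)
(z(-114) + 12195) + 31567 = (-8372 + 12195) + 31567 = 3823 + 31567 = 35390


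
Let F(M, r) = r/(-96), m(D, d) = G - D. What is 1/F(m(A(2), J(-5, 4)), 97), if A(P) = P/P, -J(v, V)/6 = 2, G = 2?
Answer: -96/97 ≈ -0.98969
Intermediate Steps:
J(v, V) = -12 (J(v, V) = -6*2 = -12)
A(P) = 1
m(D, d) = 2 - D
F(M, r) = -r/96 (F(M, r) = r*(-1/96) = -r/96)
1/F(m(A(2), J(-5, 4)), 97) = 1/(-1/96*97) = 1/(-97/96) = -96/97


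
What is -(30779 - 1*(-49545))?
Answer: -80324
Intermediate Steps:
-(30779 - 1*(-49545)) = -(30779 + 49545) = -1*80324 = -80324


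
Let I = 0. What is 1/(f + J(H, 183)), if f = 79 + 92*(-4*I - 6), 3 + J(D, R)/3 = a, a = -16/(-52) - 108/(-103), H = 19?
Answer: -1339/639950 ≈ -0.0020924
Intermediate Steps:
a = 1816/1339 (a = -16*(-1/52) - 108*(-1/103) = 4/13 + 108/103 = 1816/1339 ≈ 1.3562)
J(D, R) = -6603/1339 (J(D, R) = -9 + 3*(1816/1339) = -9 + 5448/1339 = -6603/1339)
f = -473 (f = 79 + 92*(-4*0 - 6) = 79 + 92*(0 - 6) = 79 + 92*(-6) = 79 - 552 = -473)
1/(f + J(H, 183)) = 1/(-473 - 6603/1339) = 1/(-639950/1339) = -1339/639950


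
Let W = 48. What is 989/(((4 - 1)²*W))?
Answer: 989/432 ≈ 2.2894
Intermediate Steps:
989/(((4 - 1)²*W)) = 989/(((4 - 1)²*48)) = 989/((3²*48)) = 989/((9*48)) = 989/432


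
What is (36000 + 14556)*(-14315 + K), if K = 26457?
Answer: 613850952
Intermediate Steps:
(36000 + 14556)*(-14315 + K) = (36000 + 14556)*(-14315 + 26457) = 50556*12142 = 613850952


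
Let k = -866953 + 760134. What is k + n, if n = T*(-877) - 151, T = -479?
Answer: 313113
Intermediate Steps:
k = -106819
n = 419932 (n = -479*(-877) - 151 = 420083 - 151 = 419932)
k + n = -106819 + 419932 = 313113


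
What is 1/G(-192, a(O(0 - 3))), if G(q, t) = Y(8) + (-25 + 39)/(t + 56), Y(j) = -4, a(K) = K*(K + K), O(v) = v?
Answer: -37/141 ≈ -0.26241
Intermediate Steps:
a(K) = 2*K**2 (a(K) = K*(2*K) = 2*K**2)
G(q, t) = -4 + 14/(56 + t) (G(q, t) = -4 + (-25 + 39)/(t + 56) = -4 + 14/(56 + t))
1/G(-192, a(O(0 - 3))) = 1/(2*(-105 - 4*(0 - 3)**2)/(56 + 2*(0 - 3)**2)) = 1/(2*(-105 - 4*(-3)**2)/(56 + 2*(-3)**2)) = 1/(2*(-105 - 4*9)/(56 + 2*9)) = 1/(2*(-105 - 2*18)/(56 + 18)) = 1/(2*(-105 - 36)/74) = 1/(2*(1/74)*(-141)) = 1/(-141/37) = -37/141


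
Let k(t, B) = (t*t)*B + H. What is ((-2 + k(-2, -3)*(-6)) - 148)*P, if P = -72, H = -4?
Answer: 3888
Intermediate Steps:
k(t, B) = -4 + B*t**2 (k(t, B) = (t*t)*B - 4 = t**2*B - 4 = B*t**2 - 4 = -4 + B*t**2)
((-2 + k(-2, -3)*(-6)) - 148)*P = ((-2 + (-4 - 3*(-2)**2)*(-6)) - 148)*(-72) = ((-2 + (-4 - 3*4)*(-6)) - 148)*(-72) = ((-2 + (-4 - 12)*(-6)) - 148)*(-72) = ((-2 - 16*(-6)) - 148)*(-72) = ((-2 + 96) - 148)*(-72) = (94 - 148)*(-72) = -54*(-72) = 3888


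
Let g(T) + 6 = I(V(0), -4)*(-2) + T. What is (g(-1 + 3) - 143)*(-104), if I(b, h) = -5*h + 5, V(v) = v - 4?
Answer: 20488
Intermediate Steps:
V(v) = -4 + v
I(b, h) = 5 - 5*h
g(T) = -56 + T (g(T) = -6 + ((5 - 5*(-4))*(-2) + T) = -6 + ((5 + 20)*(-2) + T) = -6 + (25*(-2) + T) = -6 + (-50 + T) = -56 + T)
(g(-1 + 3) - 143)*(-104) = ((-56 + (-1 + 3)) - 143)*(-104) = ((-56 + 2) - 143)*(-104) = (-54 - 143)*(-104) = -197*(-104) = 20488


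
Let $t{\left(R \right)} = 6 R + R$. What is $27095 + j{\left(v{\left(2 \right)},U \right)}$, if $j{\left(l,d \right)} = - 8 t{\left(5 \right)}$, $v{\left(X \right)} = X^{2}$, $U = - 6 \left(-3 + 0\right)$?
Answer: $26815$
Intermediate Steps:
$t{\left(R \right)} = 7 R$
$U = 18$ ($U = \left(-6\right) \left(-3\right) = 18$)
$j{\left(l,d \right)} = -280$ ($j{\left(l,d \right)} = - 8 \cdot 7 \cdot 5 = \left(-8\right) 35 = -280$)
$27095 + j{\left(v{\left(2 \right)},U \right)} = 27095 - 280 = 26815$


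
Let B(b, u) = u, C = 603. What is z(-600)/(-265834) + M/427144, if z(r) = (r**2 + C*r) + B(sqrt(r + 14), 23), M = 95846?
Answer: 6559540113/28387349524 ≈ 0.23107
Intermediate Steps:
z(r) = 23 + r**2 + 603*r (z(r) = (r**2 + 603*r) + 23 = 23 + r**2 + 603*r)
z(-600)/(-265834) + M/427144 = (23 + (-600)**2 + 603*(-600))/(-265834) + 95846/427144 = (23 + 360000 - 361800)*(-1/265834) + 95846*(1/427144) = -1777*(-1/265834) + 47923/213572 = 1777/265834 + 47923/213572 = 6559540113/28387349524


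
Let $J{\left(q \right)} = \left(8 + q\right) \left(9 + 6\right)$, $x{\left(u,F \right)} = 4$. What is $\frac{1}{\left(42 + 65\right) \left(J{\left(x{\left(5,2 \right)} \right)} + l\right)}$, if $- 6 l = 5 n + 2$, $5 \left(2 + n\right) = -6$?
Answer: $\frac{3}{58529} \approx 5.1257 \cdot 10^{-5}$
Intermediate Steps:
$n = - \frac{16}{5}$ ($n = -2 + \frac{1}{5} \left(-6\right) = -2 - \frac{6}{5} = - \frac{16}{5} \approx -3.2$)
$J{\left(q \right)} = 120 + 15 q$ ($J{\left(q \right)} = \left(8 + q\right) 15 = 120 + 15 q$)
$l = \frac{7}{3}$ ($l = - \frac{5 \left(- \frac{16}{5}\right) + 2}{6} = - \frac{-16 + 2}{6} = \left(- \frac{1}{6}\right) \left(-14\right) = \frac{7}{3} \approx 2.3333$)
$\frac{1}{\left(42 + 65\right) \left(J{\left(x{\left(5,2 \right)} \right)} + l\right)} = \frac{1}{\left(42 + 65\right) \left(\left(120 + 15 \cdot 4\right) + \frac{7}{3}\right)} = \frac{1}{107 \left(\left(120 + 60\right) + \frac{7}{3}\right)} = \frac{1}{107 \left(180 + \frac{7}{3}\right)} = \frac{1}{107 \cdot \frac{547}{3}} = \frac{1}{107} \cdot \frac{3}{547} = \frac{3}{58529}$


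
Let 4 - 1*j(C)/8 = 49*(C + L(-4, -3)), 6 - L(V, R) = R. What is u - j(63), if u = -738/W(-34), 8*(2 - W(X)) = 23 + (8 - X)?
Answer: 1387312/49 ≈ 28313.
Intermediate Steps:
L(V, R) = 6 - R
W(X) = -15/8 + X/8 (W(X) = 2 - (23 + (8 - X))/8 = 2 - (31 - X)/8 = 2 + (-31/8 + X/8) = -15/8 + X/8)
j(C) = -3496 - 392*C (j(C) = 32 - 392*(C + (6 - 1*(-3))) = 32 - 392*(C + (6 + 3)) = 32 - 392*(C + 9) = 32 - 392*(9 + C) = 32 - 8*(441 + 49*C) = 32 + (-3528 - 392*C) = -3496 - 392*C)
u = 5904/49 (u = -738/(-15/8 + (⅛)*(-34)) = -738/(-15/8 - 17/4) = -738/(-49/8) = -738*(-8/49) = 5904/49 ≈ 120.49)
u - j(63) = 5904/49 - (-3496 - 392*63) = 5904/49 - (-3496 - 24696) = 5904/49 - 1*(-28192) = 5904/49 + 28192 = 1387312/49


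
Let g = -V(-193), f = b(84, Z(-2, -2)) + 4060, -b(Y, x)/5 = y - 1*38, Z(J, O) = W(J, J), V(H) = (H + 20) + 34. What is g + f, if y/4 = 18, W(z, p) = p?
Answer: 4029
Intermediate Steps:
y = 72 (y = 4*18 = 72)
V(H) = 54 + H (V(H) = (20 + H) + 34 = 54 + H)
Z(J, O) = J
b(Y, x) = -170 (b(Y, x) = -5*(72 - 1*38) = -5*(72 - 38) = -5*34 = -170)
f = 3890 (f = -170 + 4060 = 3890)
g = 139 (g = -(54 - 193) = -1*(-139) = 139)
g + f = 139 + 3890 = 4029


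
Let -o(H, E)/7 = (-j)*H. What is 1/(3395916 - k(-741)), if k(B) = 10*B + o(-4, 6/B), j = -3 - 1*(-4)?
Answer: 1/3403354 ≈ 2.9383e-7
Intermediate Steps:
j = 1 (j = -3 + 4 = 1)
o(H, E) = 7*H (o(H, E) = -7*(-1*1)*H = -(-7)*H = 7*H)
k(B) = -28 + 10*B (k(B) = 10*B + 7*(-4) = 10*B - 28 = -28 + 10*B)
1/(3395916 - k(-741)) = 1/(3395916 - (-28 + 10*(-741))) = 1/(3395916 - (-28 - 7410)) = 1/(3395916 - 1*(-7438)) = 1/(3395916 + 7438) = 1/3403354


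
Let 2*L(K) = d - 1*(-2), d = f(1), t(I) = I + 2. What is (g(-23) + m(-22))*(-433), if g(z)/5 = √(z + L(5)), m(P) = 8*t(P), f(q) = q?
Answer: 69280 - 2165*I*√86/2 ≈ 69280.0 - 10039.0*I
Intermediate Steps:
t(I) = 2 + I
d = 1
m(P) = 16 + 8*P (m(P) = 8*(2 + P) = 16 + 8*P)
L(K) = 3/2 (L(K) = (1 - 1*(-2))/2 = (1 + 2)/2 = (½)*3 = 3/2)
g(z) = 5*√(3/2 + z) (g(z) = 5*√(z + 3/2) = 5*√(3/2 + z))
(g(-23) + m(-22))*(-433) = (5*√(6 + 4*(-23))/2 + (16 + 8*(-22)))*(-433) = (5*√(6 - 92)/2 + (16 - 176))*(-433) = (5*√(-86)/2 - 160)*(-433) = (5*(I*√86)/2 - 160)*(-433) = (5*I*√86/2 - 160)*(-433) = (-160 + 5*I*√86/2)*(-433) = 69280 - 2165*I*√86/2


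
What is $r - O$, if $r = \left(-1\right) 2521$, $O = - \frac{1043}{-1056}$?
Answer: $- \frac{2663219}{1056} \approx -2522.0$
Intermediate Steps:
$O = \frac{1043}{1056}$ ($O = \left(-1043\right) \left(- \frac{1}{1056}\right) = \frac{1043}{1056} \approx 0.98769$)
$r = -2521$
$r - O = -2521 - \frac{1043}{1056} = - \frac{2663219}{1056}$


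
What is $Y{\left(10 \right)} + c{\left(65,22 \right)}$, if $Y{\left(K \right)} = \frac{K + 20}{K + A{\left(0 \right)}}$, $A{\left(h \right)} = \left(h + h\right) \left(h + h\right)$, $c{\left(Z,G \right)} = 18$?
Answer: $21$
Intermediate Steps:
$A{\left(h \right)} = 4 h^{2}$ ($A{\left(h \right)} = 2 h 2 h = 4 h^{2}$)
$Y{\left(K \right)} = \frac{20 + K}{K}$ ($Y{\left(K \right)} = \frac{K + 20}{K + 4 \cdot 0^{2}} = \frac{20 + K}{K + 4 \cdot 0} = \frac{20 + K}{K + 0} = \frac{20 + K}{K}$)
$Y{\left(10 \right)} + c{\left(65,22 \right)} = \frac{20 + 10}{10} + 18 = \frac{1}{10} \cdot 30 + 18 = 3 + 18 = 21$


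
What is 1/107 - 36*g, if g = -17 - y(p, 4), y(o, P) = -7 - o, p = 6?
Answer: 15409/107 ≈ 144.01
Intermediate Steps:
g = -4 (g = -17 - (-7 - 1*6) = -17 - (-7 - 6) = -17 - 1*(-13) = -17 + 13 = -4)
1/107 - 36*g = 1/107 - 36*(-4) = 1/107 + 144 = 15409/107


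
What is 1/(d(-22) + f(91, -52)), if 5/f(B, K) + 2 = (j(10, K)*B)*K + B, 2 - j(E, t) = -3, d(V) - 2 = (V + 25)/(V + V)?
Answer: 1037124/2003315 ≈ 0.51770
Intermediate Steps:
d(V) = 2 + (25 + V)/(2*V) (d(V) = 2 + (V + 25)/(V + V) = 2 + (25 + V)/((2*V)) = 2 + (25 + V)*(1/(2*V)) = 2 + (25 + V)/(2*V))
j(E, t) = 5 (j(E, t) = 2 - 1*(-3) = 2 + 3 = 5)
f(B, K) = 5/(-2 + B + 5*B*K) (f(B, K) = 5/(-2 + ((5*B)*K + B)) = 5/(-2 + (5*B*K + B)) = 5/(-2 + (B + 5*B*K)) = 5/(-2 + B + 5*B*K))
1/(d(-22) + f(91, -52)) = 1/((5/2)*(5 - 22)/(-22) + 5/(-2 + 91 + 5*91*(-52))) = 1/((5/2)*(-1/22)*(-17) + 5/(-2 + 91 - 23660)) = 1/(85/44 + 5/(-23571)) = 1/(85/44 + 5*(-1/23571)) = 1/(85/44 - 5/23571) = 1/(2003315/1037124) = 1037124/2003315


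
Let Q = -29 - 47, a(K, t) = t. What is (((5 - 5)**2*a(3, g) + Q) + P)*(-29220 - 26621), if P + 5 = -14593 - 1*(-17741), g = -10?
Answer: -171264347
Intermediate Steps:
Q = -76
P = 3143 (P = -5 + (-14593 - 1*(-17741)) = -5 + (-14593 + 17741) = -5 + 3148 = 3143)
(((5 - 5)**2*a(3, g) + Q) + P)*(-29220 - 26621) = (((5 - 5)**2*(-10) - 76) + 3143)*(-29220 - 26621) = ((0**2*(-10) - 76) + 3143)*(-55841) = ((0*(-10) - 76) + 3143)*(-55841) = ((0 - 76) + 3143)*(-55841) = (-76 + 3143)*(-55841) = 3067*(-55841) = -171264347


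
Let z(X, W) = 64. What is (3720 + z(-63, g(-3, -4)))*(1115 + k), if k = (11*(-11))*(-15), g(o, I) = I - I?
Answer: 11087120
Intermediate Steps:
g(o, I) = 0
k = 1815 (k = -121*(-15) = 1815)
(3720 + z(-63, g(-3, -4)))*(1115 + k) = (3720 + 64)*(1115 + 1815) = 3784*2930 = 11087120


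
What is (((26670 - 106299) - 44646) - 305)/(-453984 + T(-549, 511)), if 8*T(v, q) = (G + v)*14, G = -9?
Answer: 249160/909921 ≈ 0.27383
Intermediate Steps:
T(v, q) = -63/4 + 7*v/4 (T(v, q) = ((-9 + v)*14)/8 = (-126 + 14*v)/8 = -63/4 + 7*v/4)
(((26670 - 106299) - 44646) - 305)/(-453984 + T(-549, 511)) = (((26670 - 106299) - 44646) - 305)/(-453984 + (-63/4 + (7/4)*(-549))) = ((-79629 - 44646) - 305)/(-453984 + (-63/4 - 3843/4)) = (-124275 - 305)/(-453984 - 1953/2) = -124580/(-909921/2) = -124580*(-2/909921) = 249160/909921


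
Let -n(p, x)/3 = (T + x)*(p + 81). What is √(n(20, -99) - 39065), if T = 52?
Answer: 2*I*√6206 ≈ 157.56*I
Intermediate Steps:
n(p, x) = -3*(52 + x)*(81 + p) (n(p, x) = -3*(52 + x)*(p + 81) = -3*(52 + x)*(81 + p))
√(n(20, -99) - 39065) = √((-12636 - 243*(-99) - 156*20 - 3*20*(-99)) - 39065) = √((-12636 + 24057 - 3120 + 5940) - 39065) = √(14241 - 39065) = √(-24824) = 2*I*√6206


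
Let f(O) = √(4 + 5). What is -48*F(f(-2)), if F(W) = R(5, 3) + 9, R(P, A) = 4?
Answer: -624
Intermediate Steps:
f(O) = 3 (f(O) = √9 = 3)
F(W) = 13 (F(W) = 4 + 9 = 13)
-48*F(f(-2)) = -48*13 = -624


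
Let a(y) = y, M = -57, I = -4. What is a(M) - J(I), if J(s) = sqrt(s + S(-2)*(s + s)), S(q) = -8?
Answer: -57 - 2*sqrt(15) ≈ -64.746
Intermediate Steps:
J(s) = sqrt(15)*sqrt(-s) (J(s) = sqrt(s - 8*(s + s)) = sqrt(s - 16*s) = sqrt(-15*s) = sqrt(15)*sqrt(-s))
a(M) - J(I) = -57 - sqrt(15)*sqrt(-1*(-4)) = -57 - sqrt(15)*sqrt(4) = -57 - sqrt(15)*2 = -57 - 2*sqrt(15)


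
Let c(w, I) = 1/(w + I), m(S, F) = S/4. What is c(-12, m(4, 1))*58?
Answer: -58/11 ≈ -5.2727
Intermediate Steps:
m(S, F) = S/4 (m(S, F) = S*(1/4) = S/4)
c(w, I) = 1/(I + w)
c(-12, m(4, 1))*58 = 58/((1/4)*4 - 12) = 58/(1 - 12) = 58/(-11) = -1/11*58 = -58/11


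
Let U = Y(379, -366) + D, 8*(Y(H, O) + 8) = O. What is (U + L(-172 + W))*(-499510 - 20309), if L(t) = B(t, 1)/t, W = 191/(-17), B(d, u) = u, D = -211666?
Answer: 1371297156464307/12460 ≈ 1.1006e+11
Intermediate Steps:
Y(H, O) = -8 + O/8
W = -191/17 (W = 191*(-1/17) = -191/17 ≈ -11.235)
U = -846879/4 (U = (-8 + (⅛)*(-366)) - 211666 = (-8 - 183/4) - 211666 = -215/4 - 211666 = -846879/4 ≈ -2.1172e+5)
L(t) = 1/t
(U + L(-172 + W))*(-499510 - 20309) = (-846879/4 + 1/(-172 - 191/17))*(-499510 - 20309) = (-846879/4 + 1/(-3115/17))*(-519819) = (-846879/4 - 17/3115)*(-519819) = -2638028153/12460*(-519819) = 1371297156464307/12460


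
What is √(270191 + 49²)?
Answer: 12*√1893 ≈ 522.10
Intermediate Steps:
√(270191 + 49²) = √(270191 + 2401) = √272592 = 12*√1893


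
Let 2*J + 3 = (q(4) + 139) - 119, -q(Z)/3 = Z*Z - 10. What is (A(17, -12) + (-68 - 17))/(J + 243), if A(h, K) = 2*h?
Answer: -102/485 ≈ -0.21031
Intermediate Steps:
q(Z) = 30 - 3*Z² (q(Z) = -3*(Z*Z - 10) = -3*(Z² - 10) = -3*(-10 + Z²) = 30 - 3*Z²)
J = -½ (J = -3/2 + (((30 - 3*4²) + 139) - 119)/2 = -3/2 + (((30 - 3*16) + 139) - 119)/2 = -3/2 + (((30 - 48) + 139) - 119)/2 = -3/2 + ((-18 + 139) - 119)/2 = -3/2 + (121 - 119)/2 = -3/2 + (½)*2 = -3/2 + 1 = -½ ≈ -0.50000)
(A(17, -12) + (-68 - 17))/(J + 243) = (2*17 + (-68 - 17))/(-½ + 243) = (34 - 85)/(485/2) = -51*2/485 = -102/485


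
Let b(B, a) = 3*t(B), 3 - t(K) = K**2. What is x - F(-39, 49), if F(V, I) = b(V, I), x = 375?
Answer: 4929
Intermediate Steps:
t(K) = 3 - K**2
b(B, a) = 9 - 3*B**2 (b(B, a) = 3*(3 - B**2) = 9 - 3*B**2)
F(V, I) = 9 - 3*V**2
x - F(-39, 49) = 375 - (9 - 3*(-39)**2) = 375 - (9 - 3*1521) = 375 - (9 - 4563) = 375 - 1*(-4554) = 375 + 4554 = 4929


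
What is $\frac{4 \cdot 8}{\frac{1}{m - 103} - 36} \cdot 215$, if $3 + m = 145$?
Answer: $- \frac{268320}{1403} \approx -191.25$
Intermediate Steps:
$m = 142$ ($m = -3 + 145 = 142$)
$\frac{4 \cdot 8}{\frac{1}{m - 103} - 36} \cdot 215 = \frac{4 \cdot 8}{\frac{1}{142 - 103} - 36} \cdot 215 = \frac{32}{\frac{1}{39} - 36} \cdot 215 = \frac{32}{- \frac{1403}{39}} \cdot 215 = 32 \left(- \frac{39}{1403}\right) 215 = \left(- \frac{1248}{1403}\right) 215 = - \frac{268320}{1403}$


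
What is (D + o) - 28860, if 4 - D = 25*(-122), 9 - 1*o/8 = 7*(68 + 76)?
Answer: -33798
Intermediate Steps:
o = -7992 (o = 72 - 56*(68 + 76) = 72 - 56*144 = 72 - 8*1008 = 72 - 8064 = -7992)
D = 3054 (D = 4 - 25*(-122) = 4 - 1*(-3050) = 4 + 3050 = 3054)
(D + o) - 28860 = (3054 - 7992) - 28860 = -4938 - 28860 = -33798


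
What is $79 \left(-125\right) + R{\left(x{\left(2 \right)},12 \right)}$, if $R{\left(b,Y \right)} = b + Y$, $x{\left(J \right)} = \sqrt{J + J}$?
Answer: $-9861$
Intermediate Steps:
$x{\left(J \right)} = \sqrt{2} \sqrt{J}$ ($x{\left(J \right)} = \sqrt{2 J} = \sqrt{2} \sqrt{J}$)
$R{\left(b,Y \right)} = Y + b$
$79 \left(-125\right) + R{\left(x{\left(2 \right)},12 \right)} = 79 \left(-125\right) + \left(12 + \sqrt{2} \sqrt{2}\right) = -9875 + \left(12 + 2\right) = -9875 + 14 = -9861$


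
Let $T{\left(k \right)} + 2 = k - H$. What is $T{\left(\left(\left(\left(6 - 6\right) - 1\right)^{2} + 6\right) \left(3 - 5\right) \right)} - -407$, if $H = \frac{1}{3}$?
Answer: $\frac{1172}{3} \approx 390.67$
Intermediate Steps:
$H = \frac{1}{3} \approx 0.33333$
$T{\left(k \right)} = - \frac{7}{3} + k$ ($T{\left(k \right)} = -2 + \left(k - \frac{1}{3}\right) = -2 + \left(- \frac{1}{3} + k\right) = - \frac{7}{3} + k$)
$T{\left(\left(\left(\left(6 - 6\right) - 1\right)^{2} + 6\right) \left(3 - 5\right) \right)} - -407 = \left(- \frac{7}{3} + \left(\left(\left(6 - 6\right) - 1\right)^{2} + 6\right) \left(3 - 5\right)\right) - -407 = \left(- \frac{7}{3} + \left(\left(\left(6 - 6\right) - 1\right)^{2} + 6\right) \left(-2\right)\right) + 407 = \left(- \frac{7}{3} + \left(\left(0 - 1\right)^{2} + 6\right) \left(-2\right)\right) + 407 = \left(- \frac{7}{3} + \left(\left(-1\right)^{2} + 6\right) \left(-2\right)\right) + 407 = \left(- \frac{7}{3} + \left(1 + 6\right) \left(-2\right)\right) + 407 = \left(- \frac{7}{3} + 7 \left(-2\right)\right) + 407 = \left(- \frac{7}{3} - 14\right) + 407 = - \frac{49}{3} + 407 = \frac{1172}{3}$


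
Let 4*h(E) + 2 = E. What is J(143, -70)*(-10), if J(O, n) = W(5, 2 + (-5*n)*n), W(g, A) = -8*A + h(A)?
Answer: -1898590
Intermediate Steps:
h(E) = -½ + E/4
W(g, A) = -½ - 31*A/4 (W(g, A) = -8*A + (-½ + A/4) = -½ - 31*A/4)
J(O, n) = -16 + 155*n²/4 (J(O, n) = -½ - 31*(2 + (-5*n)*n)/4 = -½ - 31*(2 - 5*n²)/4 = -½ + (-31/2 + 155*n²/4) = -16 + 155*n²/4)
J(143, -70)*(-10) = (-16 + (155/4)*(-70)²)*(-10) = (-16 + (155/4)*4900)*(-10) = (-16 + 189875)*(-10) = 189859*(-10) = -1898590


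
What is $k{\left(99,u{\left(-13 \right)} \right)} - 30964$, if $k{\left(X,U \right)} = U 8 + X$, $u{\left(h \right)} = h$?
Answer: $-30969$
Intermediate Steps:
$k{\left(X,U \right)} = X + 8 U$ ($k{\left(X,U \right)} = 8 U + X = X + 8 U$)
$k{\left(99,u{\left(-13 \right)} \right)} - 30964 = \left(99 + 8 \left(-13\right)\right) - 30964 = \left(99 - 104\right) - 30964 = -5 - 30964 = -30969$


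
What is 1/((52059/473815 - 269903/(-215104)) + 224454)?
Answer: 101919501760/22876378930228121 ≈ 4.4552e-6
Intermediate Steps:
1/((52059/473815 - 269903/(-215104)) + 224454) = 1/((52059*(1/473815) - 269903*(-1/215104)) + 224454) = 1/((52059/473815 + 269903/215104) + 224454) = 1/(139082189081/101919501760 + 224454) = 1/(22876378930228121/101919501760) = 101919501760/22876378930228121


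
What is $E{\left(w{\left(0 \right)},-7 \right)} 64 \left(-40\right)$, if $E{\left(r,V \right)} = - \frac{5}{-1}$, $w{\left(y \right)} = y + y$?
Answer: $-12800$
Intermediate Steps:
$w{\left(y \right)} = 2 y$
$E{\left(r,V \right)} = 5$ ($E{\left(r,V \right)} = \left(-5\right) \left(-1\right) = 5$)
$E{\left(w{\left(0 \right)},-7 \right)} 64 \left(-40\right) = 5 \cdot 64 \left(-40\right) = 320 \left(-40\right) = -12800$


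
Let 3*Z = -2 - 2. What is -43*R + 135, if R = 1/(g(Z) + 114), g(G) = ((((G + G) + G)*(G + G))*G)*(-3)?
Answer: 63321/470 ≈ 134.73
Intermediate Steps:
Z = -4/3 (Z = (-2 - 2)/3 = (1/3)*(-4) = -4/3 ≈ -1.3333)
g(G) = -18*G**3 (g(G) = (((2*G + G)*(2*G))*G)*(-3) = (((3*G)*(2*G))*G)*(-3) = ((6*G**2)*G)*(-3) = (6*G**3)*(-3) = -18*G**3)
R = 3/470 (R = 1/(-18*(-4/3)**3 + 114) = 1/(-18*(-64/27) + 114) = 1/(128/3 + 114) = 1/(470/3) = 3/470 ≈ 0.0063830)
-43*R + 135 = -43*3/470 + 135 = -129/470 + 135 = 63321/470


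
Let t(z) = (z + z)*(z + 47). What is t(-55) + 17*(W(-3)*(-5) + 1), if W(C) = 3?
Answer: 642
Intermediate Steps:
t(z) = 2*z*(47 + z) (t(z) = (2*z)*(47 + z) = 2*z*(47 + z))
t(-55) + 17*(W(-3)*(-5) + 1) = 2*(-55)*(47 - 55) + 17*(3*(-5) + 1) = 2*(-55)*(-8) + 17*(-15 + 1) = 880 + 17*(-14) = 880 - 238 = 642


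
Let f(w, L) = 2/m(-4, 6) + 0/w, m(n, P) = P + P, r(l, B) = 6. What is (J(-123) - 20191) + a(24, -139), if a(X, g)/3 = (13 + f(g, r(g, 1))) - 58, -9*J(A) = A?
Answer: -121871/6 ≈ -20312.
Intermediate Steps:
m(n, P) = 2*P
J(A) = -A/9
f(w, L) = ⅙ (f(w, L) = 2/((2*6)) + 0/w = 2/12 + 0 = 2*(1/12) + 0 = ⅙ + 0 = ⅙)
a(X, g) = -269/2 (a(X, g) = 3*((13 + ⅙) - 58) = 3*(79/6 - 58) = 3*(-269/6) = -269/2)
(J(-123) - 20191) + a(24, -139) = (-⅑*(-123) - 20191) - 269/2 = (41/3 - 20191) - 269/2 = -60532/3 - 269/2 = -121871/6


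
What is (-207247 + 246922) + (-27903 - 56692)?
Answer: -44920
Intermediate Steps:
(-207247 + 246922) + (-27903 - 56692) = 39675 - 84595 = -44920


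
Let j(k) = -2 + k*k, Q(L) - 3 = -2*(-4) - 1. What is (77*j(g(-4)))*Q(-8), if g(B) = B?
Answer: 10780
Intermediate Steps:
Q(L) = 10 (Q(L) = 3 + (-2*(-4) - 1) = 3 + (8 - 1) = 3 + 7 = 10)
j(k) = -2 + k²
(77*j(g(-4)))*Q(-8) = (77*(-2 + (-4)²))*10 = (77*(-2 + 16))*10 = (77*14)*10 = 1078*10 = 10780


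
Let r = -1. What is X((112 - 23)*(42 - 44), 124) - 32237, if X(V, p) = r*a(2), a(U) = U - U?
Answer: -32237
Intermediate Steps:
a(U) = 0
X(V, p) = 0 (X(V, p) = -1*0 = 0)
X((112 - 23)*(42 - 44), 124) - 32237 = 0 - 32237 = -32237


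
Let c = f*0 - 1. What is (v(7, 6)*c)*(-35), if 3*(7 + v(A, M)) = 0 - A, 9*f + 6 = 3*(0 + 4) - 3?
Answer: -980/3 ≈ -326.67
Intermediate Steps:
f = 1/3 (f = -2/3 + (3*(0 + 4) - 3)/9 = -2/3 + (3*4 - 3)/9 = -2/3 + (12 - 3)/9 = -2/3 + (1/9)*9 = -2/3 + 1 = 1/3 ≈ 0.33333)
v(A, M) = -7 - A/3 (v(A, M) = -7 + (0 - A)/3 = -7 + (-A)/3 = -7 - A/3)
c = -1 (c = (1/3)*0 - 1 = 0 - 1 = -1)
(v(7, 6)*c)*(-35) = ((-7 - 1/3*7)*(-1))*(-35) = ((-7 - 7/3)*(-1))*(-35) = -28/3*(-1)*(-35) = (28/3)*(-35) = -980/3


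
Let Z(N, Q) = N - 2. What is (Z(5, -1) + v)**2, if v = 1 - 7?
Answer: 9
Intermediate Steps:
Z(N, Q) = -2 + N
v = -6
(Z(5, -1) + v)**2 = ((-2 + 5) - 6)**2 = (3 - 6)**2 = (-3)**2 = 9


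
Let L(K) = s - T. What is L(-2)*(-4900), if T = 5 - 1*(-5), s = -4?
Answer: 68600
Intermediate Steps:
T = 10 (T = 5 + 5 = 10)
L(K) = -14 (L(K) = -4 - 1*10 = -4 - 10 = -14)
L(-2)*(-4900) = -14*(-4900) = 68600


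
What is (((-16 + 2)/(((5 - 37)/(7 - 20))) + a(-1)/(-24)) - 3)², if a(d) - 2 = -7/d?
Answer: 21025/256 ≈ 82.129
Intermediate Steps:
a(d) = 2 - 7/d
(((-16 + 2)/(((5 - 37)/(7 - 20))) + a(-1)/(-24)) - 3)² = (((-16 + 2)/(((5 - 37)/(7 - 20))) + (2 - 7/(-1))/(-24)) - 3)² = ((-14/((-32/(-13))) + (2 - 7*(-1))*(-1/24)) - 3)² = ((-14/((-32*(-1/13))) + (2 + 7)*(-1/24)) - 3)² = ((-14/32/13 + 9*(-1/24)) - 3)² = ((-14*13/32 - 3/8) - 3)² = ((-91/16 - 3/8) - 3)² = (-97/16 - 3)² = (-145/16)² = 21025/256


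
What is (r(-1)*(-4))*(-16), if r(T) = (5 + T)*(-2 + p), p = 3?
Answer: 256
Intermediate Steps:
r(T) = 5 + T (r(T) = (5 + T)*(-2 + 3) = (5 + T)*1 = 5 + T)
(r(-1)*(-4))*(-16) = ((5 - 1)*(-4))*(-16) = (4*(-4))*(-16) = -16*(-16) = 256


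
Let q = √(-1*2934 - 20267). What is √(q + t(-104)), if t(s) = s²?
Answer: √(10816 + I*√23201) ≈ 104.0 + 0.7323*I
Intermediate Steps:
q = I*√23201 (q = √(-2934 - 20267) = √(-23201) = I*√23201 ≈ 152.32*I)
√(q + t(-104)) = √(I*√23201 + (-104)²) = √(I*√23201 + 10816) = √(10816 + I*√23201)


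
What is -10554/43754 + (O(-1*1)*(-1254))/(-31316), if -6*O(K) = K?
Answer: -160682239/685100132 ≈ -0.23454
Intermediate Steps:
O(K) = -K/6
-10554/43754 + (O(-1*1)*(-1254))/(-31316) = -10554/43754 + (-(-1)/6*(-1254))/(-31316) = -10554*1/43754 + (-1/6*(-1)*(-1254))*(-1/31316) = -5277/21877 + ((1/6)*(-1254))*(-1/31316) = -5277/21877 - 209*(-1/31316) = -5277/21877 + 209/31316 = -160682239/685100132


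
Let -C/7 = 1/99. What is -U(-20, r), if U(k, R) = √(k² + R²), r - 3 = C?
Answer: -10*√40045/99 ≈ -20.213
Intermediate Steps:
C = -7/99 ≈ -0.070707
r = 290/99 (r = 3 - 7/99 = 290/99 ≈ 2.9293)
U(k, R) = √(R² + k²)
-U(-20, r) = -√((290/99)² + (-20)²) = -√(84100/9801 + 400) = -√(4004500/9801) = -10*√40045/99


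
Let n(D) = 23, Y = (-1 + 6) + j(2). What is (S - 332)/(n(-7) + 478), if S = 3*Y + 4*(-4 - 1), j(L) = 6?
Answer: -319/501 ≈ -0.63673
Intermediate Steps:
Y = 11 (Y = (-1 + 6) + 6 = 5 + 6 = 11)
S = 13 (S = 3*11 + 4*(-4 - 1) = 33 + 4*(-5) = 33 - 20 = 13)
(S - 332)/(n(-7) + 478) = (13 - 332)/(23 + 478) = -319/501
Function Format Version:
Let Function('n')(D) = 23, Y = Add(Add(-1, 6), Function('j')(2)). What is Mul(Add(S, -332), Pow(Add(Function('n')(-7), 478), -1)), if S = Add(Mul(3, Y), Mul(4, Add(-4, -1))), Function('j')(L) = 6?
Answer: Rational(-319, 501) ≈ -0.63673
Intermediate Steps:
Y = 11 (Y = Add(Add(-1, 6), 6) = Add(5, 6) = 11)
S = 13 (S = Add(Mul(3, 11), Mul(4, Add(-4, -1))) = Add(33, Mul(4, -5)) = Add(33, -20) = 13)
Mul(Add(S, -332), Pow(Add(Function('n')(-7), 478), -1)) = Mul(Add(13, -332), Pow(Add(23, 478), -1)) = Mul(-319, Pow(501, -1)) = Mul(-319, Rational(1, 501)) = Rational(-319, 501)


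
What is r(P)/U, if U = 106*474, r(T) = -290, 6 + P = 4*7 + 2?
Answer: -145/25122 ≈ -0.0057718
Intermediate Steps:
P = 24 (P = -6 + (4*7 + 2) = -6 + (28 + 2) = -6 + 30 = 24)
U = 50244
r(P)/U = -290/50244 = -290*1/50244 = -145/25122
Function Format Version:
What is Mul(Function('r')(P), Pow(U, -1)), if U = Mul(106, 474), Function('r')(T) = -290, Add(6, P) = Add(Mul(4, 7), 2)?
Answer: Rational(-145, 25122) ≈ -0.0057718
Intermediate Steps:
P = 24 (P = Add(-6, Add(Mul(4, 7), 2)) = Add(-6, Add(28, 2)) = Add(-6, 30) = 24)
U = 50244
Mul(Function('r')(P), Pow(U, -1)) = Mul(-290, Pow(50244, -1)) = Mul(-290, Rational(1, 50244)) = Rational(-145, 25122)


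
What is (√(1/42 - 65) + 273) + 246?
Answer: 519 + I*√114618/42 ≈ 519.0 + 8.0608*I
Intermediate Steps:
(√(1/42 - 65) + 273) + 246 = (√(-2729/42) + 273) + 246 = (I*√114618/42 + 273) + 246 = (273 + I*√114618/42) + 246 = 519 + I*√114618/42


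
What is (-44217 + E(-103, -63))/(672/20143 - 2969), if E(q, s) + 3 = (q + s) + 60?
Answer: 892858618/59803895 ≈ 14.930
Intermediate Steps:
E(q, s) = 57 + q + s (E(q, s) = -3 + ((q + s) + 60) = -3 + (60 + q + s) = 57 + q + s)
(-44217 + E(-103, -63))/(672/20143 - 2969) = (-44217 + (57 - 103 - 63))/(672/20143 - 2969) = (-44217 - 109)/(672*(1/20143) - 2969) = -44326/(672/20143 - 2969) = -44326/(-59803895/20143) = -44326*(-20143/59803895) = 892858618/59803895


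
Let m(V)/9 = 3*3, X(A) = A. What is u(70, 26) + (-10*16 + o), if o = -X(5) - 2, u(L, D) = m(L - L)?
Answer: -86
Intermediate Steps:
m(V) = 81 (m(V) = 9*(3*3) = 9*9 = 81)
u(L, D) = 81
o = -7 (o = -1*5 - 2 = -5 - 2 = -7)
u(70, 26) + (-10*16 + o) = 81 + (-10*16 - 7) = 81 + (-160 - 7) = 81 - 167 = -86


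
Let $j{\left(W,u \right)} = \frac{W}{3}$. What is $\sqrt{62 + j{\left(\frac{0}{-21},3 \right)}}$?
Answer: $\sqrt{62} \approx 7.874$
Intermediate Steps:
$j{\left(W,u \right)} = \frac{W}{3}$ ($j{\left(W,u \right)} = W \frac{1}{3} = \frac{W}{3}$)
$\sqrt{62 + j{\left(\frac{0}{-21},3 \right)}} = \sqrt{62 + \frac{0 \frac{1}{-21}}{3}} = \sqrt{62 + \frac{0 \left(- \frac{1}{21}\right)}{3}} = \sqrt{62 + \frac{1}{3} \cdot 0} = \sqrt{62 + 0} = \sqrt{62}$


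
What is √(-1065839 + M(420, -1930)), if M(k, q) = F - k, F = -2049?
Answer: 2*I*√267077 ≈ 1033.6*I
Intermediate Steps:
M(k, q) = -2049 - k
√(-1065839 + M(420, -1930)) = √(-1065839 + (-2049 - 1*420)) = √(-1065839 + (-2049 - 420)) = √(-1065839 - 2469) = √(-1068308) = 2*I*√267077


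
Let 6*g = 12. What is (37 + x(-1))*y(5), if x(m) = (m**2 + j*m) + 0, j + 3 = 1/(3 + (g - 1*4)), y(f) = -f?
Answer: -200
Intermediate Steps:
g = 2 (g = (1/6)*12 = 2)
j = -2 (j = -3 + 1/(3 + (2 - 1*4)) = -3 + 1/(3 + (2 - 4)) = -3 + 1/(3 - 2) = -3 + 1/1 = -3 + 1 = -2)
x(m) = m**2 - 2*m (x(m) = (m**2 - 2*m) + 0 = m**2 - 2*m)
(37 + x(-1))*y(5) = (37 - (-2 - 1))*(-1*5) = (37 - 1*(-3))*(-5) = (37 + 3)*(-5) = 40*(-5) = -200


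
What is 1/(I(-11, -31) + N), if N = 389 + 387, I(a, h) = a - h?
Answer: 1/796 ≈ 0.0012563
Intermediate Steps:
N = 776
1/(I(-11, -31) + N) = 1/((-11 - 1*(-31)) + 776) = 1/((-11 + 31) + 776) = 1/(20 + 776) = 1/796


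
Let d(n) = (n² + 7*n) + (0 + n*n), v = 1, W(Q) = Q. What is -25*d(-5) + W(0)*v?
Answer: -375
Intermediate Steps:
d(n) = 2*n² + 7*n (d(n) = (n² + 7*n) + (0 + n²) = (n² + 7*n) + n² = 2*n² + 7*n)
-25*d(-5) + W(0)*v = -(-125)*(7 + 2*(-5)) + 0*1 = -(-125)*(7 - 10) + 0 = -(-125)*(-3) + 0 = -25*15 + 0 = -375 + 0 = -375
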